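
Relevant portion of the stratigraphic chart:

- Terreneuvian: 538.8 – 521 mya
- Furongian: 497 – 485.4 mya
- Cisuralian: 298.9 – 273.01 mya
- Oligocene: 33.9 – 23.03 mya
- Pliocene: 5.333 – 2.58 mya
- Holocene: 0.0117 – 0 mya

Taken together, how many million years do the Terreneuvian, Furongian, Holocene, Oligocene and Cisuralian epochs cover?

66.1717 million years

Duration is start − end for each: (538.8 − 521) + (497 − 485.4) + (0.0117 − 0) + (33.9 − 23.03) + (298.9 − 273.01).
That is 17.8 + 11.6 + 0.0117 + 10.87 + 25.89, which totals 66.1717 million years.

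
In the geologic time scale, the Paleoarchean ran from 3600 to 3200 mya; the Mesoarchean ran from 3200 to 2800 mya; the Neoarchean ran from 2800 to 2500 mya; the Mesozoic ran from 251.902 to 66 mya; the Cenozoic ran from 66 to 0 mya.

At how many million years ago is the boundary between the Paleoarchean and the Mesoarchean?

The Paleoarchean ends and the Mesoarchean begins at 3200 mya.

3200 mya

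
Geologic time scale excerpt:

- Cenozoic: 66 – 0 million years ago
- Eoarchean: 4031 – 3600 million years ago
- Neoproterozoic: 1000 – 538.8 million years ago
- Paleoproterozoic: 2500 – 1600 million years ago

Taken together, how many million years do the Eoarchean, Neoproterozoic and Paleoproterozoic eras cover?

1792.2 million years

Duration is start − end for each: (4031 − 3600) + (1000 − 538.8) + (2500 − 1600).
That is 431 + 461.2 + 900, which totals 1792.2 million years.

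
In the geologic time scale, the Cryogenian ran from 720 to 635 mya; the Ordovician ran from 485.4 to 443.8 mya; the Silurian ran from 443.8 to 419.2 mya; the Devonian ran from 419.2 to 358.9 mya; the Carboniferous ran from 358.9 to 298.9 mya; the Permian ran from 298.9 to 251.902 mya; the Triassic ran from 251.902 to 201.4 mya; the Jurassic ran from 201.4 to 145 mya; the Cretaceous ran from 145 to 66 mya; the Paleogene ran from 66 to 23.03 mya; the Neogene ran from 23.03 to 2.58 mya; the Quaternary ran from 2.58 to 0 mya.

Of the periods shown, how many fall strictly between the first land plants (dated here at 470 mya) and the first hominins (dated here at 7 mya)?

The older date is 470 Ma and the younger is 7 Ma.
Periods with start < 470 and end > 7 Ma: Silurian (443.8–419.2), Devonian (419.2–358.9), Carboniferous (358.9–298.9), Permian (298.9–251.902), Triassic (251.902–201.4), Jurassic (201.4–145), Cretaceous (145–66), Paleogene (66–23.03).
That is 8 complete periods.

8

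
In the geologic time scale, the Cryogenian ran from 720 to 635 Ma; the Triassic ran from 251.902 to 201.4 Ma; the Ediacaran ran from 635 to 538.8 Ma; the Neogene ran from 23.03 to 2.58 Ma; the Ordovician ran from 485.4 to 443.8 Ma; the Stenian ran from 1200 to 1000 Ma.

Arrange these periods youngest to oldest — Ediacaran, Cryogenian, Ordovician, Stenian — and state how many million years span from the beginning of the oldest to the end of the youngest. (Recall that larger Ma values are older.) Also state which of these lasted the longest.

Ordovician → Ediacaran → Cryogenian → Stenian; total span 756.2 Myr; longest is Stenian

Start ages (Ma): Stenian 1200, Cryogenian 720, Ediacaran 635, Ordovician 485.4.
Ordered youngest to oldest: Ordovician, Ediacaran, Cryogenian, Stenian.
Span = 1200 − 443.8 = 756.2 Myr.
Durations: Stenian 200, Cryogenian 85, Ediacaran 96.2, Ordovician 41.6 → longest is Stenian (200 Myr).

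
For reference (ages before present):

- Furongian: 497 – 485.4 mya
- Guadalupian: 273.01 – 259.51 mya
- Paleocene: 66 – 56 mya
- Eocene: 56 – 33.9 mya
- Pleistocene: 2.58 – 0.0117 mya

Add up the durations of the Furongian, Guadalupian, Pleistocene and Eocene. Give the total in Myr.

Each duration: Furongian = 11.6; Guadalupian = 13.5; Pleistocene = 2.5683; Eocene = 22.1.
Sum: 11.6 + 13.5 + 2.5683 + 22.1 = 49.7683 Myr.

49.7683 million years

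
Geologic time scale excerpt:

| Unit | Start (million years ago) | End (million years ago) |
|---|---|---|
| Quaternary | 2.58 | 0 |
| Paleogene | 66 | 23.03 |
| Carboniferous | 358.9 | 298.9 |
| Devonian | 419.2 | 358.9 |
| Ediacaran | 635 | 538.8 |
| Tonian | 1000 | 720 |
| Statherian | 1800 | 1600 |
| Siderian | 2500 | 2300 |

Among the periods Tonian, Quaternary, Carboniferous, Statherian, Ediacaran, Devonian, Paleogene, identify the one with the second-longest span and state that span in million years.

Statherian, 200 million years

Start − end for each: Tonian 1000 − 720 = 280; Quaternary 2.58 − 0 = 2.58; Carboniferous 358.9 − 298.9 = 60; Statherian 1800 − 1600 = 200; Ediacaran 635 − 538.8 = 96.2; Devonian 419.2 − 358.9 = 60.3; Paleogene 66 − 23.03 = 42.97.
Ranking these from longest: Tonian > Statherian > Ediacaran > Devonian > Carboniferous > Paleogene > Quaternary.
Position 2 in that ranking is Statherian, which lasted 200 Myr.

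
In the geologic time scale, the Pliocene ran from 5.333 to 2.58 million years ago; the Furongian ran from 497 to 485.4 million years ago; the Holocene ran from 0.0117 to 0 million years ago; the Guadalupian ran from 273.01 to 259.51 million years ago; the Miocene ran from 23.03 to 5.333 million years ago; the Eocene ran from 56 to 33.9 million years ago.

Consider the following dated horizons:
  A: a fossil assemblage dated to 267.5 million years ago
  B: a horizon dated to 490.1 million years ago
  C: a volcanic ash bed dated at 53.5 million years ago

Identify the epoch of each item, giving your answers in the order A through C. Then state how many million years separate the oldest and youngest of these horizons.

A — Guadalupian; B — Furongian; C — Eocene; span 436.6 million years

A: 267.5 Ma lies in 273.01–259.51 Ma, so Guadalupian.
B: 490.1 Ma lies in 497–485.4 Ma, so Furongian.
C: 53.5 Ma lies in 56–33.9 Ma, so Eocene.
Oldest = 490.1 Ma, youngest = 53.5 Ma → span 436.6 Myr.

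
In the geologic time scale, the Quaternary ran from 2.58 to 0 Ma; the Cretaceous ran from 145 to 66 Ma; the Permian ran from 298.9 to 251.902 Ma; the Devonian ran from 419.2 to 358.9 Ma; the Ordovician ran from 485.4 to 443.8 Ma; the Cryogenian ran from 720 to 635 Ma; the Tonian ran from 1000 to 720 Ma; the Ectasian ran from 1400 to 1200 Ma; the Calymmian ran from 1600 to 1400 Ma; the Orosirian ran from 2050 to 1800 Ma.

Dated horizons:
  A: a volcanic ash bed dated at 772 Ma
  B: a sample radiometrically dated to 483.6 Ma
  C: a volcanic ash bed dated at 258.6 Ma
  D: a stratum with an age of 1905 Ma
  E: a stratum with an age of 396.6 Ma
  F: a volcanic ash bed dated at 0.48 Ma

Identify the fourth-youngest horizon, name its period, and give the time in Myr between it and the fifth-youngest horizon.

Sorted youngest-first by Ma: F (0.48), C (258.6), E (396.6), B (483.6), A (772), D (1905).
The fourth youngest is B at 483.6 Ma, which lies in 485.4–443.8 Ma: the Ordovician.
The fifth youngest is A at 772 Ma; separation = |483.6 − 772| = 288.4 Myr.

B, in the Ordovician; 288.4 million years to A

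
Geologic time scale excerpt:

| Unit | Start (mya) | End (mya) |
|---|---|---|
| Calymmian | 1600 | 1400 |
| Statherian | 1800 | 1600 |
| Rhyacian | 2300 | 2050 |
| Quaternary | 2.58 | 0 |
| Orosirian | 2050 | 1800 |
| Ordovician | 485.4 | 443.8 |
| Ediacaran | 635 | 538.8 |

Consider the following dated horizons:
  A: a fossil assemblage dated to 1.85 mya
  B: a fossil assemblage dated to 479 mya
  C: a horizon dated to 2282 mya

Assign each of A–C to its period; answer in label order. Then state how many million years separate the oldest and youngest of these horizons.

Match each age against the start–end ranges in the excerpt: A = 1.85 Ma → Quaternary (2.58–0); B = 479 Ma → Ordovician (485.4–443.8); C = 2282 Ma → Rhyacian (2300–2050).
The largest age is 2282 Ma and the smallest is 1.85 Ma; their difference is 2280.15 Myr.

A — Quaternary; B — Ordovician; C — Rhyacian; span 2280.15 million years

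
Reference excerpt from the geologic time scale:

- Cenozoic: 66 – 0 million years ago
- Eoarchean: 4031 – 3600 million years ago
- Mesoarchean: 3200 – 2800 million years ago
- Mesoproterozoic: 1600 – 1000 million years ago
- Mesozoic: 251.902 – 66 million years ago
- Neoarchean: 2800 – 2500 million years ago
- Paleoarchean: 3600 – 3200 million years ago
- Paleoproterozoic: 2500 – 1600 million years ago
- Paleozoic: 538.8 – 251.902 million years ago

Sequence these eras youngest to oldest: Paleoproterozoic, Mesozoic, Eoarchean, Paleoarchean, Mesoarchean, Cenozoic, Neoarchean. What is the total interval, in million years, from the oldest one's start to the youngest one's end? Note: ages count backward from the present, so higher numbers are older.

Cenozoic → Mesozoic → Paleoproterozoic → Neoarchean → Mesoarchean → Paleoarchean → Eoarchean; total span 4031 Myr

Start ages (Ma): Eoarchean 4031, Paleoarchean 3600, Mesoarchean 3200, Neoarchean 2800, Paleoproterozoic 2500, Mesozoic 251.902, Cenozoic 66.
Ordered youngest to oldest: Cenozoic, Mesozoic, Paleoproterozoic, Neoarchean, Mesoarchean, Paleoarchean, Eoarchean.
Span = 4031 − 0 = 4031 Myr.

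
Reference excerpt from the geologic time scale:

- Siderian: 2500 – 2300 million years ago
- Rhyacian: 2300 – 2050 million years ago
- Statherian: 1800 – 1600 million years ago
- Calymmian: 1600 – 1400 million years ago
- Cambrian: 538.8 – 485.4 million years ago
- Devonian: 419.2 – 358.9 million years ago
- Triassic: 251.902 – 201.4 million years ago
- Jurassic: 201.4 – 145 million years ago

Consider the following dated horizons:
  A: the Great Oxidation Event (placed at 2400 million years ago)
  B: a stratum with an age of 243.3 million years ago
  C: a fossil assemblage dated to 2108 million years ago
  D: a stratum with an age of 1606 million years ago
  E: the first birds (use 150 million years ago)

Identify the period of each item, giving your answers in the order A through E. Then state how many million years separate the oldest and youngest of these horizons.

A: 2400 Ma lies in 2500–2300 Ma, so Siderian.
B: 243.3 Ma lies in 251.902–201.4 Ma, so Triassic.
C: 2108 Ma lies in 2300–2050 Ma, so Rhyacian.
D: 1606 Ma lies in 1800–1600 Ma, so Statherian.
E: 150 Ma lies in 201.4–145 Ma, so Jurassic.
Oldest = 2400 Ma, youngest = 150 Ma → span 2250 Myr.

A — Siderian; B — Triassic; C — Rhyacian; D — Statherian; E — Jurassic; span 2250 million years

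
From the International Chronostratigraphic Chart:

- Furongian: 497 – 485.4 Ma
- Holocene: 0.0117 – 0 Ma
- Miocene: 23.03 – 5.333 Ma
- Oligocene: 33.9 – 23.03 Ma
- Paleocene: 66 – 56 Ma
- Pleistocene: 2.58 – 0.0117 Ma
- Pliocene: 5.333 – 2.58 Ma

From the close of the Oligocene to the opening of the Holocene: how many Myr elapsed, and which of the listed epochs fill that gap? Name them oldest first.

23.0183 million years; Miocene, Pliocene, Pleistocene

End of Oligocene = 23.03 Ma; start of Holocene = 0.0117 Ma.
Gap = 23.03 − 0.0117 = 23.0183 Myr.
Epochs wholly inside 23.03–0.0117 Ma: Miocene (23.03–5.333), Pliocene (5.333–2.58), Pleistocene (2.58–0.0117).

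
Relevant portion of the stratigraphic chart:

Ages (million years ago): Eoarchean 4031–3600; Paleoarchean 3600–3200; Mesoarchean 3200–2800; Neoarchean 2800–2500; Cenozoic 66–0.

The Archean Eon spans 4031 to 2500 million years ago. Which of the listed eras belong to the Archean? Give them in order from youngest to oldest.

Eras with both bounds inside 4031–2500 Ma: Neoarchean (2800–2500), Mesoarchean (3200–2800), Paleoarchean (3600–3200), Eoarchean (4031–3600).

Neoarchean, Mesoarchean, Paleoarchean, Eoarchean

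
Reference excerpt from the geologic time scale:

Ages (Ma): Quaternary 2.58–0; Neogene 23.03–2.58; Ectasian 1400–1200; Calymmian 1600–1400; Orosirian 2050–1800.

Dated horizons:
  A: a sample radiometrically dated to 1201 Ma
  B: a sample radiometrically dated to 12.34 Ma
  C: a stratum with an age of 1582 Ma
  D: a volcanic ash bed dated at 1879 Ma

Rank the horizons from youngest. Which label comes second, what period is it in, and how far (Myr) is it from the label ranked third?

A, in the Ectasian; 381 million years to C

Smaller Ma means younger, so youngest first: B 12.34 < A 1201 < C 1582 < D 1879.
Counting 2 along gives A (1201 Ma); the excerpt puts that inside the Ectasian, 1400–1200 Ma.
Next in line is C (1582 Ma), and 1582 − 1201 = 381 Myr.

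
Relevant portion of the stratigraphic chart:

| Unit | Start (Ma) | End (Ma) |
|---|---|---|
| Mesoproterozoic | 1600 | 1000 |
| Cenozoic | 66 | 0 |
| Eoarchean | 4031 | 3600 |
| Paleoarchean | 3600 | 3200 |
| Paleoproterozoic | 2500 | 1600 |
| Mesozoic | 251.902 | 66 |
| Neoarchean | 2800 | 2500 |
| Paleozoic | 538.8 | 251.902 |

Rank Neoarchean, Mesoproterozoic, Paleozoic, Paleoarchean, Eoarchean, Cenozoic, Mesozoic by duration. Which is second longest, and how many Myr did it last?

Start − end for each: Neoarchean 2800 − 2500 = 300; Mesoproterozoic 1600 − 1000 = 600; Paleozoic 538.8 − 251.902 = 286.898; Paleoarchean 3600 − 3200 = 400; Eoarchean 4031 − 3600 = 431; Cenozoic 66 − 0 = 66; Mesozoic 251.902 − 66 = 185.902.
Ranking these from longest: Mesoproterozoic > Eoarchean > Paleoarchean > Neoarchean > Paleozoic > Mesozoic > Cenozoic.
Position 2 in that ranking is Eoarchean, which lasted 431 Myr.

Eoarchean, 431 million years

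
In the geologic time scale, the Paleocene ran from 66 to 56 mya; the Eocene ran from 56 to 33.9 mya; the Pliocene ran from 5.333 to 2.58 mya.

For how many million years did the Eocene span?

56 − 33.9 = 22.1 million years.

22.1 million years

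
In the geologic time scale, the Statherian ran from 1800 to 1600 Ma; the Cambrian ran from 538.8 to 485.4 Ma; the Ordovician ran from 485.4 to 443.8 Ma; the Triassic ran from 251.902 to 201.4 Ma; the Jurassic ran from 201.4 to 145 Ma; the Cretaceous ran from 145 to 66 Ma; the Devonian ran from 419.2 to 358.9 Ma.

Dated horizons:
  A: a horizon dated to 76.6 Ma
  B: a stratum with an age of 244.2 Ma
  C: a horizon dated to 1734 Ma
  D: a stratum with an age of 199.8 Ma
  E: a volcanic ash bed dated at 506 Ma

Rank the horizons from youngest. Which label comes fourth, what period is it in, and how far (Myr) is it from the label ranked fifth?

Sorted youngest-first by Ma: A (76.6), D (199.8), B (244.2), E (506), C (1734).
The fourth youngest is E at 506 Ma, which lies in 538.8–485.4 Ma: the Cambrian.
The fifth youngest is C at 1734 Ma; separation = |506 − 1734| = 1228 Myr.

E, in the Cambrian; 1228 million years to C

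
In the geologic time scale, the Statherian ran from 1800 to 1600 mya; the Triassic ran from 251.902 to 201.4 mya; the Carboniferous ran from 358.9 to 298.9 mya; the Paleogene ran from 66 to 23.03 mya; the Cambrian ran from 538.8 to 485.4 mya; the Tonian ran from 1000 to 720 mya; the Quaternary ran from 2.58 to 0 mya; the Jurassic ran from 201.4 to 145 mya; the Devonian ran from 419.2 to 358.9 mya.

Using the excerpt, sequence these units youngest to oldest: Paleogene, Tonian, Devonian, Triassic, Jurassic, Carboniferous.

Paleogene, Jurassic, Triassic, Carboniferous, Devonian, Tonian

Read off each span (Ma): Paleogene 66–23.03; Tonian 1000–720; Devonian 419.2–358.9; Triassic 251.902–201.4; Jurassic 201.4–145; Carboniferous 358.9–298.9.
Larger Ma is older, so oldest→youngest is Tonian, Devonian, Carboniferous, Triassic, Jurassic, Paleogene; reverse it for youngest→oldest.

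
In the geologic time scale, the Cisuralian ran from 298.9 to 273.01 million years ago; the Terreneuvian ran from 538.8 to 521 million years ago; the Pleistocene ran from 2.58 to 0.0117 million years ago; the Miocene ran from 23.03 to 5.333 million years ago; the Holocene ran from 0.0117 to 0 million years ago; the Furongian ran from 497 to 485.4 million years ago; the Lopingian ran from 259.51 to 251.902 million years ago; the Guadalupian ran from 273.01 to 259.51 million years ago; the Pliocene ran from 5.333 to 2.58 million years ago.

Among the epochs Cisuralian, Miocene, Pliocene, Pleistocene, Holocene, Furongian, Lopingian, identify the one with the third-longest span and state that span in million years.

Furongian, 11.6 million years

Durations: Cisuralian 25.89; Miocene 17.697; Pliocene 2.753; Pleistocene 2.5683; Holocene 0.0117; Furongian 11.6; Lopingian 7.608 Myr.
Sorted longest-first: Cisuralian (25.89), Miocene (17.697), Furongian (11.6), Lopingian (7.608), Pliocene (2.753), Pleistocene (2.5683), Holocene (0.0117).
The third longest is Furongian at 11.6 Myr.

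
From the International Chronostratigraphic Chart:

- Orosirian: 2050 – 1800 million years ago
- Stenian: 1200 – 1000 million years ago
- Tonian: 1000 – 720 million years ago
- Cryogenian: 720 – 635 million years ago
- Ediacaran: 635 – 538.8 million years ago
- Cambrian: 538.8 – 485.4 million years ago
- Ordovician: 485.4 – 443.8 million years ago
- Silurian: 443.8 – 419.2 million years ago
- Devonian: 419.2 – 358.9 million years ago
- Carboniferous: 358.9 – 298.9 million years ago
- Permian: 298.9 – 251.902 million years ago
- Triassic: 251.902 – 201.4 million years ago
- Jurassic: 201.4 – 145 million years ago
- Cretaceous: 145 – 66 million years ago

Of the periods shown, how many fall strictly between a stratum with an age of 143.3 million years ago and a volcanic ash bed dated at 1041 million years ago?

1041 Ma sits inside the Stenian (1200–1000) and 143.3 Ma inside the Cretaceous (145–66); neither of those is wholly between the two dates.
The listed periods lying completely between them are Tonian, Cryogenian, Ediacaran, Cambrian, Ordovician, Silurian, Devonian, Carboniferous, Permian, Triassic, Jurassic — 11 in all.

11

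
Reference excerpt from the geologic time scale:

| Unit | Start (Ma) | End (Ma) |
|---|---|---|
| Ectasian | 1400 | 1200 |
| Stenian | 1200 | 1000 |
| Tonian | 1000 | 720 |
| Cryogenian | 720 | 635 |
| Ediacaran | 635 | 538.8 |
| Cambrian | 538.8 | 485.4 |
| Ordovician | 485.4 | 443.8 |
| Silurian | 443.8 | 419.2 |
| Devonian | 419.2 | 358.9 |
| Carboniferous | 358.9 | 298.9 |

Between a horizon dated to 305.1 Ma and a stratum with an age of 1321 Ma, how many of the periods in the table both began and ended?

The older date is 1321 Ma and the younger is 305.1 Ma.
Periods with start < 1321 and end > 305.1 Ma: Stenian (1200–1000), Tonian (1000–720), Cryogenian (720–635), Ediacaran (635–538.8), Cambrian (538.8–485.4), Ordovician (485.4–443.8), Silurian (443.8–419.2), Devonian (419.2–358.9).
That is 8 complete periods.

8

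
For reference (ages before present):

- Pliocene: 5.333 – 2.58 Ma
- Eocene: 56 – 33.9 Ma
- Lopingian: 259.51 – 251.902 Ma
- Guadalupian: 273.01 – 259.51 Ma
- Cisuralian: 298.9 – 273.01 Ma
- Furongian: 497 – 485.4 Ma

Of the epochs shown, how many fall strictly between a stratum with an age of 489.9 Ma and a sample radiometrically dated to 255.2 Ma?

2

489.9 Ma sits inside the Furongian (497–485.4) and 255.2 Ma inside the Lopingian (259.51–251.902); neither of those is wholly between the two dates.
The listed epochs lying completely between them are Cisuralian, Guadalupian — 2 in all.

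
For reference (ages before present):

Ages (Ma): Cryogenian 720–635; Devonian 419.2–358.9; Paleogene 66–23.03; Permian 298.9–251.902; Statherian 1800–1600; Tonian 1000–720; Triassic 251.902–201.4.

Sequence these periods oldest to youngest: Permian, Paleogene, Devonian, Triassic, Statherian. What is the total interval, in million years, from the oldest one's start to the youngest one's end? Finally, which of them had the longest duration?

Statherian, Devonian, Permian, Triassic, Paleogene; total span 1776.97 Myr; longest is Statherian

From the excerpt: Permian 298.9–251.902; Paleogene 66–23.03; Devonian 419.2–358.9; Triassic 251.902–201.4; Statherian 1800–1600 (Ma).
Larger Ma is earlier, so the oldest is Statherian and the youngest is Paleogene; oldest to youngest: Statherian, Devonian, Permian, Triassic, Paleogene.
Oldest start 1800 minus youngest end 23.03 gives 1776.97 Myr overall.
Individual lengths (start − end): Paleogene 42.97; Triassic 50.502; Statherian 200; Permian 46.998; Devonian 60.3. The largest is Statherian at 200 Myr.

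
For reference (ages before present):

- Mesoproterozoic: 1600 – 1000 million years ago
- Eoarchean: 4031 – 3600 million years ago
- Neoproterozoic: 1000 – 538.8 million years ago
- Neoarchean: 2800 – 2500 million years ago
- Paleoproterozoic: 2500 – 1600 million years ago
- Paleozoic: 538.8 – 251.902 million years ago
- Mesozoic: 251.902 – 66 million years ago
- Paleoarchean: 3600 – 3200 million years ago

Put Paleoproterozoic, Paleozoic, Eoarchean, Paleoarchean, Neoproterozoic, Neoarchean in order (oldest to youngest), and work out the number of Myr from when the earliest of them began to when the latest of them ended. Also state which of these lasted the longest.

Start ages (Ma): Eoarchean 4031, Paleoarchean 3600, Neoarchean 2800, Paleoproterozoic 2500, Neoproterozoic 1000, Paleozoic 538.8.
Ordered oldest to youngest: Eoarchean, Paleoarchean, Neoarchean, Paleoproterozoic, Neoproterozoic, Paleozoic.
Span = 4031 − 251.902 = 3779.098 Myr.
Durations: Paleozoic 286.898, Paleoarchean 400, Paleoproterozoic 900, Eoarchean 431, Neoproterozoic 461.2, Neoarchean 300 → longest is Paleoproterozoic (900 Myr).

Eoarchean, Paleoarchean, Neoarchean, Paleoproterozoic, Neoproterozoic, Paleozoic; total span 3779.098 Myr; longest is Paleoproterozoic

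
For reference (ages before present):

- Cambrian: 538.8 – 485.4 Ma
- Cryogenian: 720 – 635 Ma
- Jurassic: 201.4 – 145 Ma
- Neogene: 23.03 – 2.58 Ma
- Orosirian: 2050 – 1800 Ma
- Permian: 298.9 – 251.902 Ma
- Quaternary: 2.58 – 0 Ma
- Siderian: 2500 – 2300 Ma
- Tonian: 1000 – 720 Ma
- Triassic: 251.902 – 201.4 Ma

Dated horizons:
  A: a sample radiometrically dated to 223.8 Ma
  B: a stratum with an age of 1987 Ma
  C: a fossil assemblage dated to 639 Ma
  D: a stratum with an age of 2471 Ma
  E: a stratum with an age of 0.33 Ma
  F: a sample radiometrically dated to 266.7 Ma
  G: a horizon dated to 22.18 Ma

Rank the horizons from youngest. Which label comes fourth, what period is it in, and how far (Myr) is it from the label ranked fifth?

Smaller Ma means younger, so youngest first: E 0.33 < G 22.18 < A 223.8 < F 266.7 < C 639 < B 1987 < D 2471.
Counting 4 along gives F (266.7 Ma); the excerpt puts that inside the Permian, 298.9–251.902 Ma.
Next in line is C (639 Ma), and 639 − 266.7 = 372.3 Myr.

F, in the Permian; 372.3 million years to C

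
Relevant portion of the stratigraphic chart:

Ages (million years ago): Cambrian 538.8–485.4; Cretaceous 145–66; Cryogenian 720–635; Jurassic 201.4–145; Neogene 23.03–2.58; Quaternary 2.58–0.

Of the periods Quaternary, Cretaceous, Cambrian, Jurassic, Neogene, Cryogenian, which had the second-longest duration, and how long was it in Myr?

Cretaceous, 79 million years

Start − end for each: Quaternary 2.58 − 0 = 2.58; Cretaceous 145 − 66 = 79; Cambrian 538.8 − 485.4 = 53.4; Jurassic 201.4 − 145 = 56.4; Neogene 23.03 − 2.58 = 20.45; Cryogenian 720 − 635 = 85.
Ranking these from longest: Cryogenian > Cretaceous > Jurassic > Cambrian > Neogene > Quaternary.
Position 2 in that ranking is Cretaceous, which lasted 79 Myr.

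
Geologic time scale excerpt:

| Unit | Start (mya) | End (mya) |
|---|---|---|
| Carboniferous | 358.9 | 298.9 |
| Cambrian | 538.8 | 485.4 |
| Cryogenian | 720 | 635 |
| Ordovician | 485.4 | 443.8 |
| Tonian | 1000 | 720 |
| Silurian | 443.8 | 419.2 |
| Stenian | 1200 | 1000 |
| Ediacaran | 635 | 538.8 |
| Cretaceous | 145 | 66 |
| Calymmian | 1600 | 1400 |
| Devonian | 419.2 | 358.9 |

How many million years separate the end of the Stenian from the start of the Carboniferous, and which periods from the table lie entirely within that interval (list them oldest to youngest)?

The Stenian closes at 1000 Ma and the Carboniferous opens at 358.9 Ma, so the interval is 1000 − 358.9 = 641.1 Myr.
A period fits inside if it starts at or after 1000 Ma and ends at or before 358.9 Ma; oldest first that gives Tonian, Cryogenian, Ediacaran, Cambrian, Ordovician, Silurian, Devonian.

641.1 million years; Tonian, Cryogenian, Ediacaran, Cambrian, Ordovician, Silurian, Devonian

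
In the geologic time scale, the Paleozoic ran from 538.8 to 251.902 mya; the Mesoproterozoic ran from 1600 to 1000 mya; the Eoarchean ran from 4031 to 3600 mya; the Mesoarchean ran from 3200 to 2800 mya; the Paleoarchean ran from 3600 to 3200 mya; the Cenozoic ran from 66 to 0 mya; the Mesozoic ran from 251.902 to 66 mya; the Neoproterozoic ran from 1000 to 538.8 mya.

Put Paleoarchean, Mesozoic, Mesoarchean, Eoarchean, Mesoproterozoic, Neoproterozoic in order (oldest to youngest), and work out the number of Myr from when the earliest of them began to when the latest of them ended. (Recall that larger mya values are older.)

From the excerpt: Paleoarchean 3600–3200; Mesozoic 251.902–66; Mesoarchean 3200–2800; Eoarchean 4031–3600; Mesoproterozoic 1600–1000; Neoproterozoic 1000–538.8 (Ma).
Larger Ma is earlier, so the oldest is Eoarchean and the youngest is Mesozoic; oldest to youngest: Eoarchean, Paleoarchean, Mesoarchean, Mesoproterozoic, Neoproterozoic, Mesozoic.
Oldest start 4031 minus youngest end 66 gives 3965 Myr overall.

Eoarchean, Paleoarchean, Mesoarchean, Mesoproterozoic, Neoproterozoic, Mesozoic; total span 3965 Myr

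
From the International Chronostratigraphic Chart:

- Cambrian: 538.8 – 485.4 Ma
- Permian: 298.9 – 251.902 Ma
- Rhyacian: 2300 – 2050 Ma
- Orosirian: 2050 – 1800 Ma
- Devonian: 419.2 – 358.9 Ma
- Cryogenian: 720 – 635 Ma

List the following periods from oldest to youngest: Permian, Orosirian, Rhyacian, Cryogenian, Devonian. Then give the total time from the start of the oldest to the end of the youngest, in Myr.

Rhyacian → Orosirian → Cryogenian → Devonian → Permian; total span 2048.098 Myr

From the excerpt: Permian 298.9–251.902; Orosirian 2050–1800; Rhyacian 2300–2050; Cryogenian 720–635; Devonian 419.2–358.9 (Ma).
Larger Ma is earlier, so the oldest is Rhyacian and the youngest is Permian; oldest to youngest: Rhyacian, Orosirian, Cryogenian, Devonian, Permian.
Oldest start 2300 minus youngest end 251.902 gives 2048.098 Myr overall.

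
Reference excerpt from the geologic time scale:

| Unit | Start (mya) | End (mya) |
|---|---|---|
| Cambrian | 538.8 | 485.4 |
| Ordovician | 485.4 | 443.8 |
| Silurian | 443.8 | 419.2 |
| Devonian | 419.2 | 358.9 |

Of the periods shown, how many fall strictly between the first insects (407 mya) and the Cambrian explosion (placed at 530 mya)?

The older date is 530 Ma and the younger is 407 Ma.
Periods with start < 530 and end > 407 Ma: Ordovician (485.4–443.8), Silurian (443.8–419.2).
That is 2 complete periods.

2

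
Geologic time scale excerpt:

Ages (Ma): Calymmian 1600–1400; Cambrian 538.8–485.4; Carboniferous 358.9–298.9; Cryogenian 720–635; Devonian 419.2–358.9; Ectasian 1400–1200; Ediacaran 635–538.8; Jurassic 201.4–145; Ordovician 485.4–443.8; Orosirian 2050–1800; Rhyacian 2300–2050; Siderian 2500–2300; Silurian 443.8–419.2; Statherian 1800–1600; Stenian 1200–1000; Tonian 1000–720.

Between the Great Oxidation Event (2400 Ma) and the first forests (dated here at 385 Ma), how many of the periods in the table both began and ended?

12

The older date is 2400 Ma and the younger is 385 Ma.
Periods with start < 2400 and end > 385 Ma: Rhyacian (2300–2050), Orosirian (2050–1800), Statherian (1800–1600), Calymmian (1600–1400), Ectasian (1400–1200), Stenian (1200–1000), Tonian (1000–720), Cryogenian (720–635), Ediacaran (635–538.8), Cambrian (538.8–485.4), Ordovician (485.4–443.8), Silurian (443.8–419.2).
That is 12 complete periods.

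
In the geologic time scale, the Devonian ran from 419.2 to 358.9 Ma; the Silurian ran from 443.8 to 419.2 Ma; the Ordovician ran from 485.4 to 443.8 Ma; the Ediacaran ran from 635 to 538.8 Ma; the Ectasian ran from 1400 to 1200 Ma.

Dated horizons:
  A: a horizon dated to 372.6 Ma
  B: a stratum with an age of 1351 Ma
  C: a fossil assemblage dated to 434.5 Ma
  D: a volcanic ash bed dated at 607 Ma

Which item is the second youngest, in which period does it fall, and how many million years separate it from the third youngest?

Smaller Ma means younger, so youngest first: A 372.6 < C 434.5 < D 607 < B 1351.
Counting 2 along gives C (434.5 Ma); the excerpt puts that inside the Silurian, 443.8–419.2 Ma.
Next in line is D (607 Ma), and 607 − 434.5 = 172.5 Myr.

C, in the Silurian; 172.5 million years to D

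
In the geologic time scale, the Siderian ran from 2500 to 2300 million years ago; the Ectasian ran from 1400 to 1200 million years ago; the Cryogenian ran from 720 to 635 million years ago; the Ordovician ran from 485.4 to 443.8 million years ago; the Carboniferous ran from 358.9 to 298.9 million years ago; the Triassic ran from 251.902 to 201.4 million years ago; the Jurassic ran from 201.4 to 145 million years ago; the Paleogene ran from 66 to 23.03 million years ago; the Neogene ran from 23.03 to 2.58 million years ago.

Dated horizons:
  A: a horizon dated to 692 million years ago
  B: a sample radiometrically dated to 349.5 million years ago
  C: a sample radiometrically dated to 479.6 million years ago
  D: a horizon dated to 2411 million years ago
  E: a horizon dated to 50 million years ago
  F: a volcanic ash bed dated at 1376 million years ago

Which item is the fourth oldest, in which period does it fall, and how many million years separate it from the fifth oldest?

C, in the Ordovician; 130.1 million years to B

Larger Ma means older, so oldest first: D 2411 > F 1376 > A 692 > C 479.6 > B 349.5 > E 50.
Counting 4 along gives C (479.6 Ma); the excerpt puts that inside the Ordovician, 485.4–443.8 Ma.
Next in line is B (349.5 Ma), and 479.6 − 349.5 = 130.1 Myr.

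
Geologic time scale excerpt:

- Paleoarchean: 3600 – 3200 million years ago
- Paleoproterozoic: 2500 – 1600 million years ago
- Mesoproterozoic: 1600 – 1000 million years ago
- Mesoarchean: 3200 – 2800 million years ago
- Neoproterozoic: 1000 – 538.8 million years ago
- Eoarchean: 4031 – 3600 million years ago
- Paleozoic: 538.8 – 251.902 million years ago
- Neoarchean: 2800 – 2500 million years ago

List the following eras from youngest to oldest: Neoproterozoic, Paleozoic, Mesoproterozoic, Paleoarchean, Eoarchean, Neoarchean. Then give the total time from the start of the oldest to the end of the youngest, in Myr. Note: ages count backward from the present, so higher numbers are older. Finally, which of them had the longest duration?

Start ages (Ma): Eoarchean 4031, Paleoarchean 3600, Neoarchean 2800, Mesoproterozoic 1600, Neoproterozoic 1000, Paleozoic 538.8.
Ordered youngest to oldest: Paleozoic, Neoproterozoic, Mesoproterozoic, Neoarchean, Paleoarchean, Eoarchean.
Span = 4031 − 251.902 = 3779.098 Myr.
Durations: Paleozoic 286.898, Neoproterozoic 461.2, Eoarchean 431, Paleoarchean 400, Neoarchean 300, Mesoproterozoic 600 → longest is Mesoproterozoic (600 Myr).

Paleozoic, Neoproterozoic, Mesoproterozoic, Neoarchean, Paleoarchean, Eoarchean; total span 3779.098 Myr; longest is Mesoproterozoic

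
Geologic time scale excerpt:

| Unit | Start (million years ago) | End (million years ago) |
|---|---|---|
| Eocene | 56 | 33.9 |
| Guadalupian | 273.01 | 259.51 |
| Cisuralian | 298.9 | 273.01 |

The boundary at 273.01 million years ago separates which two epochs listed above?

Cisuralian and Guadalupian

The Cisuralian ends at 273.01 million years ago and the Guadalupian begins at 273.01 million years ago, so they share that boundary.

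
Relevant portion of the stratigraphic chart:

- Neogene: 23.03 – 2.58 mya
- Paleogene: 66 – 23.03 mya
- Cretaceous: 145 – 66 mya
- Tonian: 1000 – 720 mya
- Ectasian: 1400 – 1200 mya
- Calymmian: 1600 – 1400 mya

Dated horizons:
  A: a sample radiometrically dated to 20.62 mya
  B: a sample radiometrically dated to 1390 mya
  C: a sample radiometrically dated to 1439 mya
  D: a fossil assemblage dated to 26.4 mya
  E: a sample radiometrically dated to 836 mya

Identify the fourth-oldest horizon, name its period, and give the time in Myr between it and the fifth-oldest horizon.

Sorted oldest-first by Ma: C (1439), B (1390), E (836), D (26.4), A (20.62).
The fourth oldest is D at 26.4 Ma, which lies in 66–23.03 Ma: the Paleogene.
The fifth oldest is A at 20.62 Ma; separation = |26.4 − 20.62| = 5.78 Myr.

D, in the Paleogene; 5.78 million years to A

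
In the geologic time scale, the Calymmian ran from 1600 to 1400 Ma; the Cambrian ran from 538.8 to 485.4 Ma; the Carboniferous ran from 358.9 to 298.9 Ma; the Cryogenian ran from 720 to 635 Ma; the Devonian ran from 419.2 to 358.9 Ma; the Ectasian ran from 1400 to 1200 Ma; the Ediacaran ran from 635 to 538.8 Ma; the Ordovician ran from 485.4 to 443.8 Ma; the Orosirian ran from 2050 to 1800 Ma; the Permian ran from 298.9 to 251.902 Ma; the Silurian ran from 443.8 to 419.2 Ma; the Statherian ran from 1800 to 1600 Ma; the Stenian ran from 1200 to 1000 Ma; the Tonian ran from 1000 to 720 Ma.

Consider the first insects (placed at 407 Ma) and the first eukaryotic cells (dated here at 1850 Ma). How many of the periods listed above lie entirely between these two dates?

The older date is 1850 Ma and the younger is 407 Ma.
Periods with start < 1850 and end > 407 Ma: Statherian (1800–1600), Calymmian (1600–1400), Ectasian (1400–1200), Stenian (1200–1000), Tonian (1000–720), Cryogenian (720–635), Ediacaran (635–538.8), Cambrian (538.8–485.4), Ordovician (485.4–443.8), Silurian (443.8–419.2).
That is 10 complete periods.

10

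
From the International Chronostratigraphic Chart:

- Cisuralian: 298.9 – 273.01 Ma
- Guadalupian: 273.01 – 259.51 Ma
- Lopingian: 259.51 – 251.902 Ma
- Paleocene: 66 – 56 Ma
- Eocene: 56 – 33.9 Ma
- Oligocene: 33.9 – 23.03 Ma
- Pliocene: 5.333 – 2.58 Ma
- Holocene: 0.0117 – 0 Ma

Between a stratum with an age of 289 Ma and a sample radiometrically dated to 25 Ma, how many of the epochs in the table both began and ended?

4

289 Ma sits inside the Cisuralian (298.9–273.01) and 25 Ma inside the Oligocene (33.9–23.03); neither of those is wholly between the two dates.
The listed epochs lying completely between them are Guadalupian, Lopingian, Paleocene, Eocene — 4 in all.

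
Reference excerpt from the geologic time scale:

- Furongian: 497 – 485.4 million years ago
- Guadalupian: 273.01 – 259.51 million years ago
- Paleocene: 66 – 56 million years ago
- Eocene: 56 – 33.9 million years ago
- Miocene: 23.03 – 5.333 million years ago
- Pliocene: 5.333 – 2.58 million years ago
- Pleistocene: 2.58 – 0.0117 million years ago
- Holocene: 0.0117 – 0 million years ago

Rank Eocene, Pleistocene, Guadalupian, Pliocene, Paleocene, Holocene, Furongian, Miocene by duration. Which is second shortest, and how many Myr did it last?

Start − end for each: Eocene 56 − 33.9 = 22.1; Pleistocene 2.58 − 0.0117 = 2.5683; Guadalupian 273.01 − 259.51 = 13.5; Pliocene 5.333 − 2.58 = 2.753; Paleocene 66 − 56 = 10; Holocene 0.0117 − 0 = 0.0117; Furongian 497 − 485.4 = 11.6; Miocene 23.03 − 5.333 = 17.697.
Ranking these from shortest: Holocene < Pleistocene < Pliocene < Paleocene < Furongian < Guadalupian < Miocene < Eocene.
Position 2 in that ranking is Pleistocene, which lasted 2.5683 Myr.

Pleistocene, 2.5683 million years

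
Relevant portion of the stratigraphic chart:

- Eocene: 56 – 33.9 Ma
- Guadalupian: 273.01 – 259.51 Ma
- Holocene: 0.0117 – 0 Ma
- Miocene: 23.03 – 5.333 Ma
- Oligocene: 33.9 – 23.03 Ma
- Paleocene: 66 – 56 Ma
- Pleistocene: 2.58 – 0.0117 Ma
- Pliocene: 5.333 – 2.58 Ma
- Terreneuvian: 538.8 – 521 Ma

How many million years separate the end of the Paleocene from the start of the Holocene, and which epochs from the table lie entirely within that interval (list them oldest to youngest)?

55.9883 million years; Eocene, Oligocene, Miocene, Pliocene, Pleistocene

The Paleocene closes at 56 Ma and the Holocene opens at 0.0117 Ma, so the interval is 56 − 0.0117 = 55.9883 Myr.
An epoch fits inside if it starts at or after 56 Ma and ends at or before 0.0117 Ma; oldest first that gives Eocene, Oligocene, Miocene, Pliocene, Pleistocene.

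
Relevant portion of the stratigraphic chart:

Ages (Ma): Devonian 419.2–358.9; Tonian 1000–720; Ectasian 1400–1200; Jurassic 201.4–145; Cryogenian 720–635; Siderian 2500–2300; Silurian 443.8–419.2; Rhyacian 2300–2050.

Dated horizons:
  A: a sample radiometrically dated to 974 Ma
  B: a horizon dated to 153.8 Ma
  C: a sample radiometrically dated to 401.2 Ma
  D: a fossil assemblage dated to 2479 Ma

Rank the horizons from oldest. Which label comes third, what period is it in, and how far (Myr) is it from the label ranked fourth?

C, in the Devonian; 247.4 million years to B

Sorted oldest-first by Ma: D (2479), A (974), C (401.2), B (153.8).
The third oldest is C at 401.2 Ma, which lies in 419.2–358.9 Ma: the Devonian.
The fourth oldest is B at 153.8 Ma; separation = |401.2 − 153.8| = 247.4 Myr.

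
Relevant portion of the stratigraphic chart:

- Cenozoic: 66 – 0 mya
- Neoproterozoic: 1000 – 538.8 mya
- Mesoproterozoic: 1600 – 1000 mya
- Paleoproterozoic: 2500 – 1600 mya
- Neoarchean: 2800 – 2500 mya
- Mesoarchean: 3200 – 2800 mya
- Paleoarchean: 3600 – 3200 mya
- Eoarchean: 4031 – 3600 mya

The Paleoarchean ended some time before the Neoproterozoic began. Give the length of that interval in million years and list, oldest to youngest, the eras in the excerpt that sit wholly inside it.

2200 million years; Mesoarchean, Neoarchean, Paleoproterozoic, Mesoproterozoic

End of Paleoarchean = 3200 Ma; start of Neoproterozoic = 1000 Ma.
Gap = 3200 − 1000 = 2200 Myr.
Eras wholly inside 3200–1000 Ma: Mesoarchean (3200–2800), Neoarchean (2800–2500), Paleoproterozoic (2500–1600), Mesoproterozoic (1600–1000).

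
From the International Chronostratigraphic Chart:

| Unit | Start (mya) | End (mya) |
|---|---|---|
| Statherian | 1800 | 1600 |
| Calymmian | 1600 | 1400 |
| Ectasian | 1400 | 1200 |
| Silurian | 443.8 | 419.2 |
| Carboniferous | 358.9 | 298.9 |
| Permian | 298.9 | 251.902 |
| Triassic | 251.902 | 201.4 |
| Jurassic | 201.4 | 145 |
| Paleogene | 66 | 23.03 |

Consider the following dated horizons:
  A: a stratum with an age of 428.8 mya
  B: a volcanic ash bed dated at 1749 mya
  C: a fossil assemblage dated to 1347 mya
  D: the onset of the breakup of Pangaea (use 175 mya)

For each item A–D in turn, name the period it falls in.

A — Silurian; B — Statherian; C — Ectasian; D — Jurassic

Match each age against the start–end ranges in the excerpt: A = 428.8 Ma → Silurian (443.8–419.2); B = 1749 Ma → Statherian (1800–1600); C = 1347 Ma → Ectasian (1400–1200); D = 175 Ma → Jurassic (201.4–145).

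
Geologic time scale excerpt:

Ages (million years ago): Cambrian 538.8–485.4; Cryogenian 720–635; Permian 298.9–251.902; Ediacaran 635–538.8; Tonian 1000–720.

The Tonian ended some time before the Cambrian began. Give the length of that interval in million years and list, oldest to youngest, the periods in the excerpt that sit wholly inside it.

181.2 million years; Cryogenian, Ediacaran

End of Tonian = 720 Ma; start of Cambrian = 538.8 Ma.
Gap = 720 − 538.8 = 181.2 Myr.
Periods wholly inside 720–538.8 Ma: Cryogenian (720–635), Ediacaran (635–538.8).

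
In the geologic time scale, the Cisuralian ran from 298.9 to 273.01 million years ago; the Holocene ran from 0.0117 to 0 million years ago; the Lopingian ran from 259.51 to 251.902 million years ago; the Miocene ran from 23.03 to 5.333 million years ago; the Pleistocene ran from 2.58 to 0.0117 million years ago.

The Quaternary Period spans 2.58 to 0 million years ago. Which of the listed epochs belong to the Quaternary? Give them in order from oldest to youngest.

Epochs with both bounds inside 2.58–0 Ma: Pleistocene (2.58–0.0117), Holocene (0.0117–0).

Pleistocene, Holocene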